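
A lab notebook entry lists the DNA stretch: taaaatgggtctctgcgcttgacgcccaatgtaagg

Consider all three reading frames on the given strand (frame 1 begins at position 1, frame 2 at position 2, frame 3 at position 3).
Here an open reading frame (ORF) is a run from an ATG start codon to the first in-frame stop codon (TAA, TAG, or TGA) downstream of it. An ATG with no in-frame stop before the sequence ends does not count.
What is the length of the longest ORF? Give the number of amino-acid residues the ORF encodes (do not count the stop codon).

Frame 1: TAA AAT GGG TCT CTG CGC TTG ACG CCC AAT GTA AGG — no ATG→stop ORF.
Frame 2: AAA ATG GGT CTC TGC GCT TGA CGC CCA ATG TAA — ATG at 5, stop TGA at 20 → 18 nt; ATG at 29, stop TAA at 32 → 6 nt.
Frame 3: AAA TGG GTC TCT GCG CTT GAC GCC CAA TGT AAG — no ATG→stop ORF.
Longest: frame 2, positions 5–22, 18 nt = 6 codons = 5 aa. → 5 amino acids.

5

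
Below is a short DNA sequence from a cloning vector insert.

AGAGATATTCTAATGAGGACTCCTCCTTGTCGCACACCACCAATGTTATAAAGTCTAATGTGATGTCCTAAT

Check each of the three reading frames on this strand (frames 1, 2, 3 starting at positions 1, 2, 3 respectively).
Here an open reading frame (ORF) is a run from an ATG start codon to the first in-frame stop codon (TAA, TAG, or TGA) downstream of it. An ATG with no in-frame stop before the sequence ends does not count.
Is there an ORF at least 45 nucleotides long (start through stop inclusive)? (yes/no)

no

Frame 1: AGA GAT ATT CTA ATG AGG ACT CCT CCT TGT CGC ACA CCA CCA ATG TTA TAA AGT CTA ATG TGA TGT CCT AAT — ATG at 13, stop TAA at 49 → 39 nt; ATG at 43, stop TAA at 49 → 9 nt; ATG at 58, stop TGA at 61 → 6 nt.
Frame 2: GAG ATA TTC TAA TGA GGA CTC CTC CTT GTC GCA CAC CAC CAA TGT TAT AAA GTC TAA TGT GAT GTC CTA — no ATG→stop ORF.
Frame 3: AGA TAT TCT AAT GAG GAC TCC TCC TTG TCG CAC ACC ACC AAT GTT ATA AAG TCT AAT GTG ATG TCC TAA — ATG at 63, stop TAA at 69 → 9 nt.
Largest ORF found is 39 nucleotides < 45, so no.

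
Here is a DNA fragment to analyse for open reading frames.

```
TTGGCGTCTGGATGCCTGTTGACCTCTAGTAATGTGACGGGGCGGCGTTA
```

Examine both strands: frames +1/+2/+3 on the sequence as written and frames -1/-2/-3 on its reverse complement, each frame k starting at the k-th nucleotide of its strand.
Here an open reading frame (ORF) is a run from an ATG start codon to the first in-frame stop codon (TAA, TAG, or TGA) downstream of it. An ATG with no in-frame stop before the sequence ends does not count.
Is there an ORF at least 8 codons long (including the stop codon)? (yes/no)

Reverse complement (5'→3'): TAACGCCGCCCCGTCACATTACTAGAGGTCAACAGGCATCCAGACGCCAA
Frame +1: TTG GCG TCT GGA TGC CTG TTG ACC TCT AGT AAT GTG ACG GGG CGG CGT — no ATG→stop ORF.
Frame +2: TGG CGT CTG GAT GCC TGT TGA CCT CTA GTA ATG TGA CGG GGC GGC GTT — ATG at 32, stop TGA at 35 → 6 nt.
Frame +3: GGC GTC TGG ATG CCT GTT GAC CTC TAG TAA TGT GAC GGG GCG GCG TTA — ATG at 12, stop TAG at 27 → 18 nt.
Frame -1: TAA CGC CGC CCC GTC ACA TTA CTA GAG GTC AAC AGG CAT CCA GAC GCC — no ATG→stop ORF.
Frame -2: AAC GCC GCC CCG TCA CAT TAC TAG AGG TCA ACA GGC ATC CAG ACG CCA — no ATG→stop ORF.
Frame -3: ACG CCG CCC CGT CAC ATT ACT AGA GGT CAA CAG GCA TCC AGA CGC CAA — no ATG→stop ORF.
Largest ORF found is 6 codons < 8, so no.

no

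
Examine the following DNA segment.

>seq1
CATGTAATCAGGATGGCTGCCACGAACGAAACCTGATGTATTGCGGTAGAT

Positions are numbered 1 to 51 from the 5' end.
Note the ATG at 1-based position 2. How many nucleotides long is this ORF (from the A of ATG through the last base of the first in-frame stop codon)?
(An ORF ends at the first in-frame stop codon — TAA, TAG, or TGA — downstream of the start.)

Codons from position 2: ATG (2–4), TAA (5–7).
TAA is the first in-frame stop; ORF spans 2–7, 6 nucleotides.

6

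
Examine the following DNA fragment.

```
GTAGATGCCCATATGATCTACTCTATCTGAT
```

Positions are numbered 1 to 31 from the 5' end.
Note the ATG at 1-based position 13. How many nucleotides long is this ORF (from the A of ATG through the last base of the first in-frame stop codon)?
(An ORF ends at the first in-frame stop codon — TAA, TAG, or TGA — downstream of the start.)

Codons from position 13: ATG (13–15), ATC (16–18), TAC (19–21), TCT (22–24), ATC (25–27), TGA (28–30).
TGA is the first in-frame stop; ORF spans 13–30, 18 nucleotides.

18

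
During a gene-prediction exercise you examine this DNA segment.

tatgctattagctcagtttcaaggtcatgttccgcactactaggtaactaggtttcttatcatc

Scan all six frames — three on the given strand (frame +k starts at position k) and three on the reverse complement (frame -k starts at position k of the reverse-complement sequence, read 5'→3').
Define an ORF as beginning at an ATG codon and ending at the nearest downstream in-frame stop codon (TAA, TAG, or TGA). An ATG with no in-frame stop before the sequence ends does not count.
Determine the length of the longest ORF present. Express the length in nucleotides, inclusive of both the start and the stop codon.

42

Reverse complement (5'→3'): GATGATAAGAAACCTAGTTACCTAGTAGTGCGGAACATGACCTTGAAACTGAGCTAATAGCATA
Frame +1: TAT GCT ATT AGC TCA GTT TCA AGG TCA TGT TCC GCA CTA CTA GGT AAC TAG GTT TCT TAT CAT — no ATG→stop ORF.
Frame +2: ATG CTA TTA GCT CAG TTT CAA GGT CAT GTT CCG CAC TAC TAG GTA ACT AGG TTT CTT ATC ATC — ATG at 2, stop TAG at 41 → 42 nt.
Frame +3: TGC TAT TAG CTC AGT TTC AAG GTC ATG TTC CGC ACT ACT AGG TAA CTA GGT TTC TTA TCA — ATG at 27, stop TAA at 45 → 21 nt.
Frame -1: GAT GAT AAG AAA CCT AGT TAC CTA GTA GTG CGG AAC ATG ACC TTG AAA CTG AGC TAA TAG CAT — ATG at 37, stop TAA at 55 → 21 nt.
Frame -2: ATG ATA AGA AAC CTA GTT ACC TAG TAG TGC GGA ACA TGA CCT TGA AAC TGA GCT AAT AGC ATA — ATG at 2, stop TAG at 23 → 24 nt.
Frame -3: TGA TAA GAA ACC TAG TTA CCT AGT AGT GCG GAA CAT GAC CTT GAA ACT GAG CTA ATA GCA — no ATG→stop ORF.
Longest: frame +2, positions 2–43, 42 nt = 14 codons = 13 aa. → 42 nucleotides.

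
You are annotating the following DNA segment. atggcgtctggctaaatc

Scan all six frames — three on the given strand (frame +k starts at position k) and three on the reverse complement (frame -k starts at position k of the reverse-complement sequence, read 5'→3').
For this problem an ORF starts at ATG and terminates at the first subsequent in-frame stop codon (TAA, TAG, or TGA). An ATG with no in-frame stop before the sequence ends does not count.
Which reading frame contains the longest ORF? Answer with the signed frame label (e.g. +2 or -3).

Reverse complement (5'→3'): GATTTAGCCAGACGCCAT
Frame +1: ATG GCG TCT GGC TAA ATC — ATG at 1, stop TAA at 13 → 15 nt.
Frame +2: TGG CGT CTG GCT AAA — no ATG→stop ORF.
Frame +3: GGC GTC TGG CTA AAT — no ATG→stop ORF.
Frame -1: GAT TTA GCC AGA CGC CAT — no ATG→stop ORF.
Frame -2: ATT TAG CCA GAC GCC — no ATG→stop ORF.
Frame -3: TTT AGC CAG ACG CCA — no ATG→stop ORF.
Longest ORF is 15 nt in frame +1 (positions 1–15).

+1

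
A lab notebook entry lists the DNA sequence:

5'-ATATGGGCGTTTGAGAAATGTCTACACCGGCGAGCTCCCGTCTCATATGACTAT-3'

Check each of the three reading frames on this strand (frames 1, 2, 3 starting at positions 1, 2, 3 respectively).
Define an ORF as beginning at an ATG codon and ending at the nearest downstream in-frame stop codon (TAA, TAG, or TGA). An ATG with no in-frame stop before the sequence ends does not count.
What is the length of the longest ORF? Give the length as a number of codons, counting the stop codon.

Frame 1: ATA TGG GCG TTT GAG AAA TGT CTA CAC CGG CGA GCT CCC GTC TCA TAT GAC TAT — no ATG→stop ORF.
Frame 2: TAT GGG CGT TTG AGA AAT GTC TAC ACC GGC GAG CTC CCG TCT CAT ATG ACT — no ATG→stop ORF.
Frame 3: ATG GGC GTT TGA GAA ATG TCT ACA CCG GCG AGC TCC CGT CTC ATA TGA CTA — ATG at 3, stop TGA at 12 → 12 nt; ATG at 18, stop TGA at 48 → 33 nt.
Longest: frame 3, positions 18–50, 33 nt = 11 codons = 10 aa. → 11 codons.

11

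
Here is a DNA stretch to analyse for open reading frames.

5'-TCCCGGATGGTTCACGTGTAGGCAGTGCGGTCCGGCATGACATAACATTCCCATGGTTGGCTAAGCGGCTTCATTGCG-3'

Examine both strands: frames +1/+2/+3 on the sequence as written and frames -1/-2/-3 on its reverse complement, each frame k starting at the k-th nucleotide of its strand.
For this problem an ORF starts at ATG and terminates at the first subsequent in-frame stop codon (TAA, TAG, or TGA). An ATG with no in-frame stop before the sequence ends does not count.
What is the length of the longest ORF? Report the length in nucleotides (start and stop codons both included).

63

Reverse complement (5'→3'): CGCAATGAAGCCGCTTAGCCAACCATGGGAATGTTATGTCATGCCGGACCGCACTGCCTACACGTGAACCATCCGGGA
Frame +1: TCC CGG ATG GTT CAC GTG TAG GCA GTG CGG TCC GGC ATG ACA TAA CAT TCC CAT GGT TGG CTA AGC GGC TTC ATT GCG — ATG at 7, stop TAG at 19 → 15 nt; ATG at 37, stop TAA at 43 → 9 nt.
Frame +2: CCC GGA TGG TTC ACG TGT AGG CAG TGC GGT CCG GCA TGA CAT AAC ATT CCC ATG GTT GGC TAA GCG GCT TCA TTG — ATG at 53, stop TAA at 62 → 12 nt.
Frame +3: CCG GAT GGT TCA CGT GTA GGC AGT GCG GTC CGG CAT GAC ATA ACA TTC CCA TGG TTG GCT AAG CGG CTT CAT TGC — no ATG→stop ORF.
Frame -1: CGC AAT GAA GCC GCT TAG CCA ACC ATG GGA ATG TTA TGT CAT GCC GGA CCG CAC TGC CTA CAC GTG AAC CAT CCG GGA — no ATG→stop ORF.
Frame -2: GCA ATG AAG CCG CTT AGC CAA CCA TGG GAA TGT TAT GTC ATG CCG GAC CGC ACT GCC TAC ACG TGA ACC ATC CGG — ATG at 5, stop TGA at 65 → 63 nt; ATG at 41, stop TGA at 65 → 27 nt.
Frame -3: CAA TGA AGC CGC TTA GCC AAC CAT GGG AAT GTT ATG TCA TGC CGG ACC GCA CTG CCT ACA CGT GAA CCA TCC GGG — no ATG→stop ORF.
Longest: frame -2, positions 5–67, 63 nt = 21 codons = 20 aa. → 63 nucleotides.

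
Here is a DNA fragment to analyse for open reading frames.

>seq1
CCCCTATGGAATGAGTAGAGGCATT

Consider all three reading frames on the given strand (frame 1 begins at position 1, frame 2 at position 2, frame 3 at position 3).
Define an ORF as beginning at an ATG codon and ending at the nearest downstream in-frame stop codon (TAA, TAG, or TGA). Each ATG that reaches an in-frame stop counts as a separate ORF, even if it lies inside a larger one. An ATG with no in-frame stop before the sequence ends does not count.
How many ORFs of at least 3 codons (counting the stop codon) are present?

1

Frame 1: CCC CTA TGG AAT GAG TAG AGG CAT — no ATG→stop ORF.
Frame 2: CCC TAT GGA ATG AGT AGA GGC ATT — no ATG→stop ORF.
Frame 3: CCT ATG GAA TGA GTA GAG GCA — ATG at 6, stop TGA at 12 → 9 nt.
ORFs ≥ 3 codons: frame 3 6–14 (3 codons). Count = 1.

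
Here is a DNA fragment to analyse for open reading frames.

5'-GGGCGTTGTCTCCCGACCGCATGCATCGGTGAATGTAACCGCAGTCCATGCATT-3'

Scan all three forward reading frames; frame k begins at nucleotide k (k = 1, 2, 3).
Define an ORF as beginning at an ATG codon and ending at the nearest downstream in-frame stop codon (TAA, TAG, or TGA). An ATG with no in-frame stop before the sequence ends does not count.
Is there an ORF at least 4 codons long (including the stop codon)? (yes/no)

yes

Frame 1: GGG CGT TGT CTC CCG ACC GCA TGC ATC GGT GAA TGT AAC CGC AGT CCA TGC ATT — no ATG→stop ORF.
Frame 2: GGC GTT GTC TCC CGA CCG CAT GCA TCG GTG AAT GTA ACC GCA GTC CAT GCA — no ATG→stop ORF.
Frame 3: GCG TTG TCT CCC GAC CGC ATG CAT CGG TGA ATG TAA CCG CAG TCC ATG CAT — ATG at 21, stop TGA at 30 → 12 nt; ATG at 33, stop TAA at 36 → 6 nt.
Frame 3 has an ORF of 4 codons (positions 21–32) ≥ 4, so yes.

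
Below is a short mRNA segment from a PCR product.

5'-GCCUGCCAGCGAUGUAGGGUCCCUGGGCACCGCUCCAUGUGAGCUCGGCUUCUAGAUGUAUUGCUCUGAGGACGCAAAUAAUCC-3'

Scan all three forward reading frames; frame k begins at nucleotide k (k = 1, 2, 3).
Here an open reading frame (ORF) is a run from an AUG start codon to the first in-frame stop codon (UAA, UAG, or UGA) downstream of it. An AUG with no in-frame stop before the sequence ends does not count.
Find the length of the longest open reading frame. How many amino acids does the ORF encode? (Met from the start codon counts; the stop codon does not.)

1

Frame 1: GCC UGC CAG CGA UGU AGG GUC CCU GGG CAC CGC UCC AUG UGA GCU CGG CUU CUA GAU GUA UUG CUC UGA GGA CGC AAA UAA UCC — AUG at 37, stop UGA at 40 → 6 nt.
Frame 2: CCU GCC AGC GAU GUA GGG UCC CUG GGC ACC GCU CCA UGU GAG CUC GGC UUC UAG AUG UAU UGC UCU GAG GAC GCA AAU AAU — no AUG→stop ORF.
Frame 3: CUG CCA GCG AUG UAG GGU CCC UGG GCA CCG CUC CAU GUG AGC UCG GCU UCU AGA UGU AUU GCU CUG AGG ACG CAA AUA AUC — AUG at 12, stop UAG at 15 → 6 nt.
Longest: frame 1, positions 37–42, 6 nt = 2 codons = 1 aa. → 1 amino acids.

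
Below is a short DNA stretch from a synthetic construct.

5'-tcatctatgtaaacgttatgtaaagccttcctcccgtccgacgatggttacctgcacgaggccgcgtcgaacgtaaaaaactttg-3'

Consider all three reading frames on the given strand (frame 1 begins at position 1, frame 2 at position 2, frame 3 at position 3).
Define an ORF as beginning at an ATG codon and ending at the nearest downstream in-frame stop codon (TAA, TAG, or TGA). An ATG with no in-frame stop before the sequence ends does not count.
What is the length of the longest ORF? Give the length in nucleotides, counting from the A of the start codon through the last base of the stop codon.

33

Frame 1: TCA TCT ATG TAA ACG TTA TGT AAA GCC TTC CTC CCG TCC GAC GAT GGT TAC CTG CAC GAG GCC GCG TCG AAC GTA AAA AAC TTT — ATG at 7, stop TAA at 10 → 6 nt.
Frame 2: CAT CTA TGT AAA CGT TAT GTA AAG CCT TCC TCC CGT CCG ACG ATG GTT ACC TGC ACG AGG CCG CGT CGA ACG TAA AAA ACT TTG — ATG at 44, stop TAA at 74 → 33 nt.
Frame 3: ATC TAT GTA AAC GTT ATG TAA AGC CTT CCT CCC GTC CGA CGA TGG TTA CCT GCA CGA GGC CGC GTC GAA CGT AAA AAA CTT — ATG at 18, stop TAA at 21 → 6 nt.
Longest: frame 2, positions 44–76, 33 nt = 11 codons = 10 aa. → 33 nucleotides.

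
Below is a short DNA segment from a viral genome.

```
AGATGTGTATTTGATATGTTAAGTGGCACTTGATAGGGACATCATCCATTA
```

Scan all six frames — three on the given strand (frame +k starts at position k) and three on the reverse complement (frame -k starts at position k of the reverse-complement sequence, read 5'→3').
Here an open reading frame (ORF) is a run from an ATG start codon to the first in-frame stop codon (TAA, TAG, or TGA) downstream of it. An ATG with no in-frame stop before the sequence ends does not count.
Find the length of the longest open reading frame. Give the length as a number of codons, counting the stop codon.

Reverse complement (5'→3'): TAATGGATGATGTCCCTATCAAGTGCCACTTAACATATCAAATACACATCT
Frame +1: AGA TGT GTA TTT GAT ATG TTA AGT GGC ACT TGA TAG GGA CAT CAT CCA TTA — ATG at 16, stop TGA at 31 → 18 nt.
Frame +2: GAT GTG TAT TTG ATA TGT TAA GTG GCA CTT GAT AGG GAC ATC ATC CAT — no ATG→stop ORF.
Frame +3: ATG TGT ATT TGA TAT GTT AAG TGG CAC TTG ATA GGG ACA TCA TCC ATT — ATG at 3, stop TGA at 12 → 12 nt.
Frame -1: TAA TGG ATG ATG TCC CTA TCA AGT GCC ACT TAA CAT ATC AAA TAC ACA TCT — ATG at 7, stop TAA at 31 → 27 nt; ATG at 10, stop TAA at 31 → 24 nt.
Frame -2: AAT GGA TGA TGT CCC TAT CAA GTG CCA CTT AAC ATA TCA AAT ACA CAT — no ATG→stop ORF.
Frame -3: ATG GAT GAT GTC CCT ATC AAG TGC CAC TTA ACA TAT CAA ATA CAC ATC — no ATG→stop ORF.
Longest: frame -1, positions 7–33, 27 nt = 9 codons = 8 aa. → 9 codons.

9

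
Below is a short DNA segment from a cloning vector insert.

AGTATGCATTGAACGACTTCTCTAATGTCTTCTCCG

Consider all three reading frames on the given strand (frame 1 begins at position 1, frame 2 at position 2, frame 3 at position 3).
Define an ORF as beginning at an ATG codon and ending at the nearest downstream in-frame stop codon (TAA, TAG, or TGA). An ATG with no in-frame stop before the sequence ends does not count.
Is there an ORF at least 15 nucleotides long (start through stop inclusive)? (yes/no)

no

Frame 1: AGT ATG CAT TGA ACG ACT TCT CTA ATG TCT TCT CCG — ATG at 4, stop TGA at 10 → 9 nt.
Frame 2: GTA TGC ATT GAA CGA CTT CTC TAA TGT CTT CTC — no ATG→stop ORF.
Frame 3: TAT GCA TTG AAC GAC TTC TCT AAT GTC TTC TCC — no ATG→stop ORF.
Largest ORF found is 9 nucleotides < 15, so no.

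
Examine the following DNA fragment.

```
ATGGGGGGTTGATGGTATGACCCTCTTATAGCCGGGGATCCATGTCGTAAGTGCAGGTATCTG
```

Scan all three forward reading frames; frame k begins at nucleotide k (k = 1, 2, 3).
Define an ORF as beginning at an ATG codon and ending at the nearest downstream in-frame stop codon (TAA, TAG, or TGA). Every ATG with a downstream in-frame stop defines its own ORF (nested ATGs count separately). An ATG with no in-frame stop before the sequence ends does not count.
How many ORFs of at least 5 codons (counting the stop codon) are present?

Frame 1: ATG GGG GGT TGA TGG TAT GAC CCT CTT ATA GCC GGG GAT CCA TGT CGT AAG TGC AGG TAT CTG — ATG at 1, stop TGA at 10 → 12 nt.
Frame 2: TGG GGG GTT GAT GGT ATG ACC CTC TTA TAG CCG GGG ATC CAT GTC GTA AGT GCA GGT ATC — ATG at 17, stop TAG at 29 → 15 nt.
Frame 3: GGG GGG TTG ATG GTA TGA CCC TCT TAT AGC CGG GGA TCC ATG TCG TAA GTG CAG GTA TCT — ATG at 12, stop TGA at 18 → 9 nt; ATG at 42, stop TAA at 48 → 9 nt.
ORFs ≥ 5 codons: frame 2 17–31 (5 codons). Count = 1.

1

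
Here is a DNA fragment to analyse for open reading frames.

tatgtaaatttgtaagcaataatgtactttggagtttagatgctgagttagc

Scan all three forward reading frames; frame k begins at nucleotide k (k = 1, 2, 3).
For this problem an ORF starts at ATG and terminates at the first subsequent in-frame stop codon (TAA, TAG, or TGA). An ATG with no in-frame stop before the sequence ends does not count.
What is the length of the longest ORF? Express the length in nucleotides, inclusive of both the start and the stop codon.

Frame 1: TAT GTA AAT TTG TAA GCA ATA ATG TAC TTT GGA GTT TAG ATG CTG AGT TAG — ATG at 22, stop TAG at 37 → 18 nt; ATG at 40, stop TAG at 49 → 12 nt.
Frame 2: ATG TAA ATT TGT AAG CAA TAA TGT ACT TTG GAG TTT AGA TGC TGA GTT AGC — ATG at 2, stop TAA at 5 → 6 nt.
Frame 3: TGT AAA TTT GTA AGC AAT AAT GTA CTT TGG AGT TTA GAT GCT GAG TTA — no ATG→stop ORF.
Longest: frame 1, positions 22–39, 18 nt = 6 codons = 5 aa. → 18 nucleotides.

18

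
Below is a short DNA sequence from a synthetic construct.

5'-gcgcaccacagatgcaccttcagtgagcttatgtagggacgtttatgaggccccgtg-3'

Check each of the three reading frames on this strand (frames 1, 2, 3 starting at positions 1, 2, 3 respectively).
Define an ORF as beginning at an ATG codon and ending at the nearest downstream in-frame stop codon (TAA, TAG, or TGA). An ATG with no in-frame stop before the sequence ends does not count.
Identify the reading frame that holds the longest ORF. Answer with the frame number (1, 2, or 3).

Frame 1: GCG CAC CAC AGA TGC ACC TTC AGT GAG CTT ATG TAG GGA CGT TTA TGA GGC CCC GTG — ATG at 31, stop TAG at 34 → 6 nt.
Frame 2: CGC ACC ACA GAT GCA CCT TCA GTG AGC TTA TGT AGG GAC GTT TAT GAG GCC CCG — no ATG→stop ORF.
Frame 3: GCA CCA CAG ATG CAC CTT CAG TGA GCT TAT GTA GGG ACG TTT ATG AGG CCC CGT — ATG at 12, stop TGA at 24 → 15 nt.
Longest ORF is 15 nt in frame 3 (positions 12–26).

3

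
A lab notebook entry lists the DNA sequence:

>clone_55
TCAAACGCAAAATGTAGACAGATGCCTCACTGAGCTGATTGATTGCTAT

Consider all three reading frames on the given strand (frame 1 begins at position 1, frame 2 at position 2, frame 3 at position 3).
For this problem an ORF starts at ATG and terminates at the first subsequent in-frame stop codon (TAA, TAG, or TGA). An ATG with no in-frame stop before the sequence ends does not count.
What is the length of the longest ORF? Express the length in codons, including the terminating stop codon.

4

Frame 1: TCA AAC GCA AAA TGT AGA CAG ATG CCT CAC TGA GCT GAT TGA TTG CTA — ATG at 22, stop TGA at 31 → 12 nt.
Frame 2: CAA ACG CAA AAT GTA GAC AGA TGC CTC ACT GAG CTG ATT GAT TGC TAT — no ATG→stop ORF.
Frame 3: AAA CGC AAA ATG TAG ACA GAT GCC TCA CTG AGC TGA TTG ATT GCT — ATG at 12, stop TAG at 15 → 6 nt.
Longest: frame 1, positions 22–33, 12 nt = 4 codons = 3 aa. → 4 codons.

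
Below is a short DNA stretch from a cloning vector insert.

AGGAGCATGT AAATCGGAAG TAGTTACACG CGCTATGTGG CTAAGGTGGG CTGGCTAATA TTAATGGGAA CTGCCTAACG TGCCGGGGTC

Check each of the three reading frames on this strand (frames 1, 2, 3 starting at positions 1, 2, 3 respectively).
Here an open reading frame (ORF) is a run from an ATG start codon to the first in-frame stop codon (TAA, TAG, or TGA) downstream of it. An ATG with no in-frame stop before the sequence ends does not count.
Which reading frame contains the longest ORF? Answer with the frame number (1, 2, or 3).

Frame 1: AGG AGC ATG TAA ATC GGA AGT AGT TAC ACG CGC TAT GTG GCT AAG GTG GGC TGG CTA ATA TTA ATG GGA ACT GCC TAA CGT GCC GGG GTC — ATG at 7, stop TAA at 10 → 6 nt; ATG at 64, stop TAA at 76 → 15 nt.
Frame 2: GGA GCA TGT AAA TCG GAA GTA GTT ACA CGC GCT ATG TGG CTA AGG TGG GCT GGC TAA TAT TAA TGG GAA CTG CCT AAC GTG CCG GGG — ATG at 35, stop TAA at 56 → 24 nt.
Frame 3: GAG CAT GTA AAT CGG AAG TAG TTA CAC GCG CTA TGT GGC TAA GGT GGG CTG GCT AAT ATT AAT GGG AAC TGC CTA ACG TGC CGG GGT — no ATG→stop ORF.
Longest ORF is 24 nt in frame 2 (positions 35–58).

2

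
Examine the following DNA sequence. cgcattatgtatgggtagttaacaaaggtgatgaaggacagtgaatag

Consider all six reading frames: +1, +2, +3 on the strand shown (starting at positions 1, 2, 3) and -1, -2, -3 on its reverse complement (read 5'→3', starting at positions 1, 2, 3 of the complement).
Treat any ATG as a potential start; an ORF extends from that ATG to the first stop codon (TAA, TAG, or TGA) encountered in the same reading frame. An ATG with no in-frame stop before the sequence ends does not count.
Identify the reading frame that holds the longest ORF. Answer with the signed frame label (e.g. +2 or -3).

+1

Reverse complement (5'→3'): CTATTCACTGTCCTTCATCACCTTTGTTAACTACCCATACATAATGCG
Frame +1: CGC ATT ATG TAT GGG TAG TTA ACA AAG GTG ATG AAG GAC AGT GAA TAG — ATG at 7, stop TAG at 16 → 12 nt; ATG at 31, stop TAG at 46 → 18 nt.
Frame +2: GCA TTA TGT ATG GGT AGT TAA CAA AGG TGA TGA AGG ACA GTG AAT — ATG at 11, stop TAA at 20 → 12 nt.
Frame +3: CAT TAT GTA TGG GTA GTT AAC AAA GGT GAT GAA GGA CAG TGA ATA — no ATG→stop ORF.
Frame -1: CTA TTC ACT GTC CTT CAT CAC CTT TGT TAA CTA CCC ATA CAT AAT GCG — no ATG→stop ORF.
Frame -2: TAT TCA CTG TCC TTC ATC ACC TTT GTT AAC TAC CCA TAC ATA ATG — no ATG→stop ORF.
Frame -3: ATT CAC TGT CCT TCA TCA CCT TTG TTA ACT ACC CAT ACA TAA TGC — no ATG→stop ORF.
Longest ORF is 18 nt in frame +1 (positions 31–48).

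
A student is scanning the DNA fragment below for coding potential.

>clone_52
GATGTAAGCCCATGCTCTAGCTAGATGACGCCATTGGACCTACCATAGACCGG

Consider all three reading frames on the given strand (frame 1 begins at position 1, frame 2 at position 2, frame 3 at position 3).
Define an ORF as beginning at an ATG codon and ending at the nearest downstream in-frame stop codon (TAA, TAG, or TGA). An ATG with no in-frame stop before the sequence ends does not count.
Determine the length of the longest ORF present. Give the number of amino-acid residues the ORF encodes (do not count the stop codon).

7

Frame 1: GAT GTA AGC CCA TGC TCT AGC TAG ATG ACG CCA TTG GAC CTA CCA TAG ACC — ATG at 25, stop TAG at 46 → 24 nt.
Frame 2: ATG TAA GCC CAT GCT CTA GCT AGA TGA CGC CAT TGG ACC TAC CAT AGA CCG — ATG at 2, stop TAA at 5 → 6 nt.
Frame 3: TGT AAG CCC ATG CTC TAG CTA GAT GAC GCC ATT GGA CCT ACC ATA GAC CGG — ATG at 12, stop TAG at 18 → 9 nt.
Longest: frame 1, positions 25–48, 24 nt = 8 codons = 7 aa. → 7 amino acids.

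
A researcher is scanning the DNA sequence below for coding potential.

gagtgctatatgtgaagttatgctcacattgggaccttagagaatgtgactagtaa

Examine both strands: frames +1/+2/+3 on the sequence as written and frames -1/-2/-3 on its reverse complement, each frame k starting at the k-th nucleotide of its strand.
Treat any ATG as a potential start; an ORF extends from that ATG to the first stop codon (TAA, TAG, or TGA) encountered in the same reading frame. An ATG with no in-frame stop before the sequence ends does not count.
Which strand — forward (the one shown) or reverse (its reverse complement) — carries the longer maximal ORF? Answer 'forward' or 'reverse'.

Reverse complement (5'→3'): TTACTAGTCACATTCTCTAAGGTCCCAATGTGAGCATAACTTCACATATAGCACTC
Frame +1: GAG TGC TAT ATG TGA AGT TAT GCT CAC ATT GGG ACC TTA GAG AAT GTG ACT AGT — ATG at 10, stop TGA at 13 → 6 nt.
Frame +2: AGT GCT ATA TGT GAA GTT ATG CTC ACA TTG GGA CCT TAG AGA ATG TGA CTA GTA — ATG at 20, stop TAG at 38 → 21 nt; ATG at 44, stop TGA at 47 → 6 nt.
Frame +3: GTG CTA TAT GTG AAG TTA TGC TCA CAT TGG GAC CTT AGA GAA TGT GAC TAG TAA — no ATG→stop ORF.
Frame -1: TTA CTA GTC ACA TTC TCT AAG GTC CCA ATG TGA GCA TAA CTT CAC ATA TAG CAC — ATG at 28, stop TGA at 31 → 6 nt.
Frame -2: TAC TAG TCA CAT TCT CTA AGG TCC CAA TGT GAG CAT AAC TTC ACA TAT AGC ACT — no ATG→stop ORF.
Frame -3: ACT AGT CAC ATT CTC TAA GGT CCC AAT GTG AGC ATA ACT TCA CAT ATA GCA CTC — no ATG→stop ORF.
Forward-strand max 21 nt; reverse-strand max 6 nt. The forward strand has the longer ORF.

forward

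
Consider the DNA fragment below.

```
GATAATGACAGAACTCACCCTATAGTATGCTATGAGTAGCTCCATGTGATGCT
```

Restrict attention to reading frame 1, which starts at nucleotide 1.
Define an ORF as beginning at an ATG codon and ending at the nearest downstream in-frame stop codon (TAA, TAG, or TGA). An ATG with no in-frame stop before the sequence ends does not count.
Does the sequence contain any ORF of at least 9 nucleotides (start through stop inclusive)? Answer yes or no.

Frame 1: GAT AAT GAC AGA ACT CAC CCT ATA GTA TGC TAT GAG TAG CTC CAT GTG ATG — no ATG→stop ORF.
Largest ORF found is 0 nucleotides < 9, so no.

no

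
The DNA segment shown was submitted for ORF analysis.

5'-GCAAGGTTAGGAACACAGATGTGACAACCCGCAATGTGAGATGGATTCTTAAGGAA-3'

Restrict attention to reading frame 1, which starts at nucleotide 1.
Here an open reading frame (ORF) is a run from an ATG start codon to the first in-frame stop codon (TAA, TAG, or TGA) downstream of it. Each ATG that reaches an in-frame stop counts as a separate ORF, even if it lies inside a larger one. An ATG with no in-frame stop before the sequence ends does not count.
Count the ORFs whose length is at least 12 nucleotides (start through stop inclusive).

Frame 1: GCA AGG TTA GGA ACA CAG ATG TGA CAA CCC GCA ATG TGA GAT GGA TTC TTA AGG — ATG at 19, stop TGA at 22 → 6 nt; ATG at 34, stop TGA at 37 → 6 nt.
No ORF reaches 12 nucleotides. Count = 0.

0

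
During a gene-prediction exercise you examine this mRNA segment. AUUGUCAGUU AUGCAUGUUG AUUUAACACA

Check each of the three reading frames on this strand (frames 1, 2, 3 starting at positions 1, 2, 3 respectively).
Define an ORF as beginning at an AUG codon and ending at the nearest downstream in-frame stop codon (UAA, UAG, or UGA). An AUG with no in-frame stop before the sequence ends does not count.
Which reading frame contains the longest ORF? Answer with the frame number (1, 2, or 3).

Frame 1: AUU GUC AGU UAU GCA UGU UGA UUU AAC ACA — no AUG→stop ORF.
Frame 2: UUG UCA GUU AUG CAU GUU GAU UUA ACA — no AUG→stop ORF.
Frame 3: UGU CAG UUA UGC AUG UUG AUU UAA CAC — AUG at 15, stop UAA at 24 → 12 nt.
Longest ORF is 12 nt in frame 3 (positions 15–26).

3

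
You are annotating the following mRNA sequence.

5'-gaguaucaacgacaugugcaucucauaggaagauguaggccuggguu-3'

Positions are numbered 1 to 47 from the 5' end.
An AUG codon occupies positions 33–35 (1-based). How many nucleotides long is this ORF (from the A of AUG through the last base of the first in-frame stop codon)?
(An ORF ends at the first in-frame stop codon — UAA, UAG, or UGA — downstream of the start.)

Codons from position 33: AUG (33–35), UAG (36–38).
UAG is the first in-frame stop; ORF spans 33–38, 6 nucleotides.

6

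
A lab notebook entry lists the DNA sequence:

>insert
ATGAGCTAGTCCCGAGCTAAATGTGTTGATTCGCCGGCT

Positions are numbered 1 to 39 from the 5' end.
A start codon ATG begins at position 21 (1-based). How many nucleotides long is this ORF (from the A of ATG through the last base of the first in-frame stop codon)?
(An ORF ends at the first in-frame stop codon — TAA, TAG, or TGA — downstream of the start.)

Codons from position 21: ATG (21–23), TGT (24–26), TGA (27–29).
TGA is the first in-frame stop; ORF spans 21–29, 9 nucleotides.

9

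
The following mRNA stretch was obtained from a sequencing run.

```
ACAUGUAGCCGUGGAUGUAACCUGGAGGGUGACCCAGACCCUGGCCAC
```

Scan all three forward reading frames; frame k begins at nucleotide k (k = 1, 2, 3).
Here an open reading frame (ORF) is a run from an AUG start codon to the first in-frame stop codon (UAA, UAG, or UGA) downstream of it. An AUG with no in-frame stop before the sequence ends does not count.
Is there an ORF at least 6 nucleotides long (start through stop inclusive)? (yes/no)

Frame 1: ACA UGU AGC CGU GGA UGU AAC CUG GAG GGU GAC CCA GAC CCU GGC CAC — no AUG→stop ORF.
Frame 2: CAU GUA GCC GUG GAU GUA ACC UGG AGG GUG ACC CAG ACC CUG GCC — no AUG→stop ORF.
Frame 3: AUG UAG CCG UGG AUG UAA CCU GGA GGG UGA CCC AGA CCC UGG CCA — AUG at 3, stop UAG at 6 → 6 nt; AUG at 15, stop UAA at 18 → 6 nt.
Frame 3 has an ORF of 6 nucleotides (positions 3–8) ≥ 6, so yes.

yes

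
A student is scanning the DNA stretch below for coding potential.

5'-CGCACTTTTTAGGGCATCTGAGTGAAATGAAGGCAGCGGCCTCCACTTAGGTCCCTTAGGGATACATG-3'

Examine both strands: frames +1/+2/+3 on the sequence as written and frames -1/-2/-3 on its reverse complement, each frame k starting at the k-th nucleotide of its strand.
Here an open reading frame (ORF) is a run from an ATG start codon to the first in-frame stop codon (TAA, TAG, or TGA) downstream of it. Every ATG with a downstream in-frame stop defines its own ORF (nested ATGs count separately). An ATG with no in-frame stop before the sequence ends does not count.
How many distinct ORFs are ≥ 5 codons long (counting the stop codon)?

Reverse complement (5'→3'): CATGTATCCCTAAGGGACCTAAGTGGAGGCCGCTGCCTTCATTTCACTCAGATGCCCTAAAAAGTGCG
Frame +1: CGC ACT TTT TAG GGC ATC TGA GTG AAA TGA AGG CAG CGG CCT CCA CTT AGG TCC CTT AGG GAT ACA — no ATG→stop ORF.
Frame +2: GCA CTT TTT AGG GCA TCT GAG TGA AAT GAA GGC AGC GGC CTC CAC TTA GGT CCC TTA GGG ATA CAT — no ATG→stop ORF.
Frame +3: CAC TTT TTA GGG CAT CTG AGT GAA ATG AAG GCA GCG GCC TCC ACT TAG GTC CCT TAG GGA TAC ATG — ATG at 27, stop TAG at 48 → 24 nt.
Frame -1: CAT GTA TCC CTA AGG GAC CTA AGT GGA GGC CGC TGC CTT CAT TTC ACT CAG ATG CCC TAA AAA GTG — ATG at 52, stop TAA at 58 → 9 nt.
Frame -2: ATG TAT CCC TAA GGG ACC TAA GTG GAG GCC GCT GCC TTC ATT TCA CTC AGA TGC CCT AAA AAG TGC — ATG at 2, stop TAA at 11 → 12 nt.
Frame -3: TGT ATC CCT AAG GGA CCT AAG TGG AGG CCG CTG CCT TCA TTT CAC TCA GAT GCC CTA AAA AGT GCG — no ATG→stop ORF.
ORFs ≥ 5 codons: frame +3 27–50 (8 codons). Count = 1.

1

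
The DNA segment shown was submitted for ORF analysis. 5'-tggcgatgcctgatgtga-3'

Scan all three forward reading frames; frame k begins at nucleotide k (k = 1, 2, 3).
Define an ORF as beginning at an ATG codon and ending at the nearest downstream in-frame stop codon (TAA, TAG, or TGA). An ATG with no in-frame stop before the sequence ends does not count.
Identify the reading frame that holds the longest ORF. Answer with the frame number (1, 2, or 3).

Frame 1: TGG CGA TGC CTG ATG TGA — ATG at 13, stop TGA at 16 → 6 nt.
Frame 2: GGC GAT GCC TGA TGT — no ATG→stop ORF.
Frame 3: GCG ATG CCT GAT GTG — no ATG→stop ORF.
Longest ORF is 6 nt in frame 1 (positions 13–18).

1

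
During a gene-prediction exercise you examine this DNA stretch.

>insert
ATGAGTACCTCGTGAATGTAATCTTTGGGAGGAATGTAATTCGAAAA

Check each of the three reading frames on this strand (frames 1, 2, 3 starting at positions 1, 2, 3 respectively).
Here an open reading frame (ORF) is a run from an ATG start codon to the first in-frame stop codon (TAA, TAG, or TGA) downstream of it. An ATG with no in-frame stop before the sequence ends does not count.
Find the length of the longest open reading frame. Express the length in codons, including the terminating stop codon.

Frame 1: ATG AGT ACC TCG TGA ATG TAA TCT TTG GGA GGA ATG TAA TTC GAA — ATG at 1, stop TGA at 13 → 15 nt; ATG at 16, stop TAA at 19 → 6 nt; ATG at 34, stop TAA at 37 → 6 nt.
Frame 2: TGA GTA CCT CGT GAA TGT AAT CTT TGG GAG GAA TGT AAT TCG AAA — no ATG→stop ORF.
Frame 3: GAG TAC CTC GTG AAT GTA ATC TTT GGG AGG AAT GTA ATT CGA AAA — no ATG→stop ORF.
Longest: frame 1, positions 1–15, 15 nt = 5 codons = 4 aa. → 5 codons.

5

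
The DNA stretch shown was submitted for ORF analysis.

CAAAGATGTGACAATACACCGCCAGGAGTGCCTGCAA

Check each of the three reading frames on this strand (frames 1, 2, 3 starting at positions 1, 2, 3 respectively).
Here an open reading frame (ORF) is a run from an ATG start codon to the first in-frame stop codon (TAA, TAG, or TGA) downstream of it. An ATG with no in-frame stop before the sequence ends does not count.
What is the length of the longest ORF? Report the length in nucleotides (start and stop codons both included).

6

Frame 1: CAA AGA TGT GAC AAT ACA CCG CCA GGA GTG CCT GCA — no ATG→stop ORF.
Frame 2: AAA GAT GTG ACA ATA CAC CGC CAG GAG TGC CTG CAA — no ATG→stop ORF.
Frame 3: AAG ATG TGA CAA TAC ACC GCC AGG AGT GCC TGC — ATG at 6, stop TGA at 9 → 6 nt.
Longest: frame 3, positions 6–11, 6 nt = 2 codons = 1 aa. → 6 nucleotides.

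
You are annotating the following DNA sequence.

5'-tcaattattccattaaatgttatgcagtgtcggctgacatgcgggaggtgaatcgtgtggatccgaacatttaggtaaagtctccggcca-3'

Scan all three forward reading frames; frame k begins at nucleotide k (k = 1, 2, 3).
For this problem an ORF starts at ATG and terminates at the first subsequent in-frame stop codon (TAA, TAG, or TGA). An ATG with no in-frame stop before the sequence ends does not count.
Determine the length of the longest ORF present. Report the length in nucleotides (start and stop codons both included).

Frame 1: TCA ATT ATT CCA TTA AAT GTT ATG CAG TGT CGG CTG ACA TGC GGG AGG TGA ATC GTG TGG ATC CGA ACA TTT AGG TAA AGT CTC CGG CCA — ATG at 22, stop TGA at 49 → 30 nt.
Frame 2: CAA TTA TTC CAT TAA ATG TTA TGC AGT GTC GGC TGA CAT GCG GGA GGT GAA TCG TGT GGA TCC GAA CAT TTA GGT AAA GTC TCC GGC — ATG at 17, stop TGA at 35 → 21 nt.
Frame 3: AAT TAT TCC ATT AAA TGT TAT GCA GTG TCG GCT GAC ATG CGG GAG GTG AAT CGT GTG GAT CCG AAC ATT TAG GTA AAG TCT CCG GCC — ATG at 39, stop TAG at 72 → 36 nt.
Longest: frame 3, positions 39–74, 36 nt = 12 codons = 11 aa. → 36 nucleotides.

36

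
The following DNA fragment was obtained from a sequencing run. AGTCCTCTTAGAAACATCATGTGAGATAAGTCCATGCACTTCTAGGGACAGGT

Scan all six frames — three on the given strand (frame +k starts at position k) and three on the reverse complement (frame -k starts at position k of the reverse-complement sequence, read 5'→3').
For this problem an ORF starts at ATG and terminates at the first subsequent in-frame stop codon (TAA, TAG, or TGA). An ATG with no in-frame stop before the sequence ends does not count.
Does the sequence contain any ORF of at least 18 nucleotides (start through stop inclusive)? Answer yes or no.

no

Reverse complement (5'→3'): ACCTGTCCCTAGAAGTGCATGGACTTATCTCACATGATGTTTCTAAGAGGACT
Frame +1: AGT CCT CTT AGA AAC ATC ATG TGA GAT AAG TCC ATG CAC TTC TAG GGA CAG — ATG at 19, stop TGA at 22 → 6 nt; ATG at 34, stop TAG at 43 → 12 nt.
Frame +2: GTC CTC TTA GAA ACA TCA TGT GAG ATA AGT CCA TGC ACT TCT AGG GAC AGG — no ATG→stop ORF.
Frame +3: TCC TCT TAG AAA CAT CAT GTG AGA TAA GTC CAT GCA CTT CTA GGG ACA GGT — no ATG→stop ORF.
Frame -1: ACC TGT CCC TAG AAG TGC ATG GAC TTA TCT CAC ATG ATG TTT CTA AGA GGA — no ATG→stop ORF.
Frame -2: CCT GTC CCT AGA AGT GCA TGG ACT TAT CTC ACA TGA TGT TTC TAA GAG GAC — no ATG→stop ORF.
Frame -3: CTG TCC CTA GAA GTG CAT GGA CTT ATC TCA CAT GAT GTT TCT AAG AGG ACT — no ATG→stop ORF.
Largest ORF found is 12 nucleotides < 18, so no.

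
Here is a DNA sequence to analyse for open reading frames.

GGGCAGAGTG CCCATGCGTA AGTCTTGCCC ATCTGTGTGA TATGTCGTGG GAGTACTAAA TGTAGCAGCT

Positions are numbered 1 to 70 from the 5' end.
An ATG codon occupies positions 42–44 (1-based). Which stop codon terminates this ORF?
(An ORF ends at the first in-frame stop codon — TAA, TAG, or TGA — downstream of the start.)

Codons from position 42: ATG (42–44), TCG (45–47), TGG (48–50), GAG (51–53), TAC (54–56), TAA (57–59).
The first in-frame stop codon is TAA.

TAA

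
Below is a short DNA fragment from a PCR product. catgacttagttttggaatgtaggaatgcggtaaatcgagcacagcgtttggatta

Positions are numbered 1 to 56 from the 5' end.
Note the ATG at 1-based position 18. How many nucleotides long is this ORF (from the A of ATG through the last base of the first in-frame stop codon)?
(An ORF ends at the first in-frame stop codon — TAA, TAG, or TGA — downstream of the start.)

6

Codons from position 18: ATG (18–20), TAG (21–23).
TAG is the first in-frame stop; ORF spans 18–23, 6 nucleotides.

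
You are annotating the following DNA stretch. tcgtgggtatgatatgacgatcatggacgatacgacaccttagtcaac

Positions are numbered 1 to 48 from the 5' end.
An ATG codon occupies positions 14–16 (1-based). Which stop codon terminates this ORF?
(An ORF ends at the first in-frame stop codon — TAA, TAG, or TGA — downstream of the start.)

Codons from position 14: ATG (14–16), ACG (17–19), ATC (20–22), ATG (23–25), GAC (26–28), GAT (29–31), ACG (32–34), ACA (35–37), CCT (38–40), TAG (41–43).
The first in-frame stop codon is TAG.

TAG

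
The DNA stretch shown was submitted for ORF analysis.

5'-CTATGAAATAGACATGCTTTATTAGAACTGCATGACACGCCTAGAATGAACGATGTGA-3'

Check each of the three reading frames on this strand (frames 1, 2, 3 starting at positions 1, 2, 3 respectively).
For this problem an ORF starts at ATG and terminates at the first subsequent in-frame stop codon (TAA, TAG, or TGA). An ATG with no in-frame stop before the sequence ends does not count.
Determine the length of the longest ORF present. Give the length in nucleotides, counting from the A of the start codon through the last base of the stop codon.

18

Frame 1: CTA TGA AAT AGA CAT GCT TTA TTA GAA CTG CAT GAC ACG CCT AGA ATG AAC GAT GTG — no ATG→stop ORF.
Frame 2: TAT GAA ATA GAC ATG CTT TAT TAG AAC TGC ATG ACA CGC CTA GAA TGA ACG ATG TGA — ATG at 14, stop TAG at 23 → 12 nt; ATG at 32, stop TGA at 47 → 18 nt; ATG at 53, stop TGA at 56 → 6 nt.
Frame 3: ATG AAA TAG ACA TGC TTT ATT AGA ACT GCA TGA CAC GCC TAG AAT GAA CGA TGT — ATG at 3, stop TAG at 9 → 9 nt.
Longest: frame 2, positions 32–49, 18 nt = 6 codons = 5 aa. → 18 nucleotides.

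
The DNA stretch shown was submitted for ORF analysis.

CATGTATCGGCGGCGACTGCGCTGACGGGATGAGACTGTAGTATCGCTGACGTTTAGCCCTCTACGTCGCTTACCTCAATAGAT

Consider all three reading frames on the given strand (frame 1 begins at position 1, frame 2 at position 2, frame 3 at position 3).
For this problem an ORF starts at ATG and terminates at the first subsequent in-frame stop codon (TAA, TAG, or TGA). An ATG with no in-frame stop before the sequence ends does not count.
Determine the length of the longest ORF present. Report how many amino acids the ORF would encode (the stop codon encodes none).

Frame 1: CAT GTA TCG GCG GCG ACT GCG CTG ACG GGA TGA GAC TGT AGT ATC GCT GAC GTT TAG CCC TCT ACG TCG CTT ACC TCA ATA GAT — no ATG→stop ORF.
Frame 2: ATG TAT CGG CGG CGA CTG CGC TGA CGG GAT GAG ACT GTA GTA TCG CTG ACG TTT AGC CCT CTA CGT CGC TTA CCT CAA TAG — ATG at 2, stop TGA at 23 → 24 nt.
Frame 3: TGT ATC GGC GGC GAC TGC GCT GAC GGG ATG AGA CTG TAG TAT CGC TGA CGT TTA GCC CTC TAC GTC GCT TAC CTC AAT AGA — ATG at 30, stop TAG at 39 → 12 nt.
Longest: frame 2, positions 2–25, 24 nt = 8 codons = 7 aa. → 7 amino acids.

7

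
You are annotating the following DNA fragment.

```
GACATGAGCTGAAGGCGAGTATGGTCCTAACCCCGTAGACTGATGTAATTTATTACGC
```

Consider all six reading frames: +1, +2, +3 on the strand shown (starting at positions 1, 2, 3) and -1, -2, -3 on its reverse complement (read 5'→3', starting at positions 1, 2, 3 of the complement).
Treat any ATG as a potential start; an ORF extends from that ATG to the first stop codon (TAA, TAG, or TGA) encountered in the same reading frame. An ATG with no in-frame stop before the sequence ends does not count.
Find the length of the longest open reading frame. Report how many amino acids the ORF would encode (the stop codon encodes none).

Reverse complement (5'→3'): GCGTAATAAATTACATCAGTCTACGGGGTTAGGACCATACTCGCCTTCAGCTCATGTC
Frame +1: GAC ATG AGC TGA AGG CGA GTA TGG TCC TAA CCC CGT AGA CTG ATG TAA TTT ATT ACG — ATG at 4, stop TGA at 10 → 9 nt; ATG at 43, stop TAA at 46 → 6 nt.
Frame +2: ACA TGA GCT GAA GGC GAG TAT GGT CCT AAC CCC GTA GAC TGA TGT AAT TTA TTA CGC — no ATG→stop ORF.
Frame +3: CAT GAG CTG AAG GCG AGT ATG GTC CTA ACC CCG TAG ACT GAT GTA ATT TAT TAC — ATG at 21, stop TAG at 36 → 18 nt.
Frame -1: GCG TAA TAA ATT ACA TCA GTC TAC GGG GTT AGG ACC ATA CTC GCC TTC AGC TCA TGT — no ATG→stop ORF.
Frame -2: CGT AAT AAA TTA CAT CAG TCT ACG GGG TTA GGA CCA TAC TCG CCT TCA GCT CAT GTC — no ATG→stop ORF.
Frame -3: GTA ATA AAT TAC ATC AGT CTA CGG GGT TAG GAC CAT ACT CGC CTT CAG CTC ATG — no ATG→stop ORF.
Longest: frame +3, positions 21–38, 18 nt = 6 codons = 5 aa. → 5 amino acids.

5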